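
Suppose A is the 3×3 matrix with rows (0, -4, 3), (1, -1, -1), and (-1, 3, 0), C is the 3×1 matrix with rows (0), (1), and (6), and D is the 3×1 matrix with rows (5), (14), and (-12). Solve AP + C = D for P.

P = [[3], [-5], [-5]]

AP = D − C = [[5], [13], [-18]].
A is on the left of P, so left-multiply by A⁻¹: P = A⁻¹(D − C).
A has determinant 2; A⁻¹ = [[3/2, 9/2, 7/2], [1/2, 3/2, 3/2], [1, 2, 2]].
P = A⁻¹(D − C) = [[3], [-5], [-5]].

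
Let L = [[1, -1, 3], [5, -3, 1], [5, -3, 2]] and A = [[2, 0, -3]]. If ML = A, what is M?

M = [[-3, -4, 5]]

Since L sits to the right of M, M = AL⁻¹.
det L = 2; the adjugate gives L⁻¹ = [[-3/2, -7/2, 4], [-5/2, -13/2, 7], [0, -1, 1]].
M = AL⁻¹ = [[2, 0, -3]] · [[-3/2, -7/2, 4], [-5/2, -13/2, 7], [0, -1, 1]] = [[-3, -4, 5]].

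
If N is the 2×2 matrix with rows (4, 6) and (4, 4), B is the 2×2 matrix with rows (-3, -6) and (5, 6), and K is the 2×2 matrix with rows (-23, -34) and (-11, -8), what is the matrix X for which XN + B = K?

X = [[-4, -1], [1, -5]]

XN = K − B = [[-20, -28], [-16, -14]].
Right-multiplying both sides by N⁻¹ gives X = (K − B)N⁻¹.
det N = -8; the adjugate gives N⁻¹ = [[-1/2, 3/4], [1/2, -1/2]].
X = (K − B)N⁻¹ = [[-4, -1], [1, -5]].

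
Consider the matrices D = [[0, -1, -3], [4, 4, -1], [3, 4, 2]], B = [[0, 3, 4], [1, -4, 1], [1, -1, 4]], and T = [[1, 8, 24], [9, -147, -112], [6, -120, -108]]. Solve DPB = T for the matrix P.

Isolating P: multiply by D⁻¹ from the left and B⁻¹ from the right, so P = D⁻¹TB⁻¹.
det D = -1; the adjugate gives D⁻¹ = [[-12, 10, -13], [11, -9, 12], [-4, 3, -4]].
det B = 3; the adjugate gives B⁻¹ = [[-5, -16/3, 19/3], [-1, -4/3, 4/3], [1, 1, -1]].
D⁻¹T = [[0, -6, -4], [2, -29, -24], [-1, 7, 0]].
P = (D⁻¹T)B⁻¹ = [[2, 4, -4], [-5, 4, -2], [-2, -4, 3]].

P = [[2, 4, -4], [-5, 4, -2], [-2, -4, 3]]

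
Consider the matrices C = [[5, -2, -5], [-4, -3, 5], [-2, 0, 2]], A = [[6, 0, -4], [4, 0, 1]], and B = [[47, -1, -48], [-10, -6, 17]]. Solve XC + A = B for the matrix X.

XC = B − A = [[41, -1, -44], [-14, -6, 16]].
Right-multiplying both sides by C⁻¹ gives X = (B − A)C⁻¹.
det C = 4; the adjugate gives C⁻¹ = [[-3/2, 1, -25/4], [-1/2, 0, -5/4], [-3/2, 1, -23/4]].
X = (B − A)C⁻¹ = [[5, -3, -2], [0, 2, 3]].

X = [[5, -3, -2], [0, 2, 3]]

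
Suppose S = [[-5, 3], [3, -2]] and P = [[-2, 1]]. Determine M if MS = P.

Right-multiplying both sides by S⁻¹ gives M = PS⁻¹.
det S = 1, so S⁻¹ = [[-2, -3], [-3, -5]].
M = PS⁻¹ = [[-2, 1]] · [[-2, -3], [-3, -5]] = [[1, 1]].

M = [[1, 1]]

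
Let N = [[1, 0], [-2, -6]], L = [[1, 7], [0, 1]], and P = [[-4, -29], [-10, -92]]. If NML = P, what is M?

Left-multiply by N⁻¹ and right-multiply by L⁻¹: M = N⁻¹PL⁻¹.
N has determinant -6; N⁻¹ = [[1, 0], [-1/3, -1/6]].
det L = 1; the adjugate gives L⁻¹ = [[1, -7], [0, 1]].
N⁻¹P = [[-4, -29], [3, 25]].
M = (N⁻¹P)L⁻¹ = [[-4, -1], [3, 4]].

M = [[-4, -1], [3, 4]]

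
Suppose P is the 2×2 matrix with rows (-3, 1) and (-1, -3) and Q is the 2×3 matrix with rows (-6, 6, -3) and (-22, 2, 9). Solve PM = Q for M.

M = [[4, -2, 0], [6, 0, -3]]

P is on the left of M, so left-multiply by P⁻¹: M = P⁻¹Q.
P has determinant 10; P⁻¹ = [[-3/10, -1/10], [1/10, -3/10]].
M = P⁻¹Q = [[-3/10, -1/10], [1/10, -3/10]] · [[-6, 6, -3], [-22, 2, 9]] = [[4, -2, 0], [6, 0, -3]].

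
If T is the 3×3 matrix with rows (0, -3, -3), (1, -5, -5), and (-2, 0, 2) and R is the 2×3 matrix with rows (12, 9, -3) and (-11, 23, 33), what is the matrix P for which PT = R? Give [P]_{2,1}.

Right-multiplying both sides by T⁻¹ gives P = RT⁻¹.
det T = 6; the adjugate gives T⁻¹ = [[-5/3, 1, 0], [4/3, -1, -1/2], [-5/3, 1, 1/2]].
P = RT⁻¹ = [[12, 9, -3], [-11, 23, 33]] · [[-5/3, 1, 0], [4/3, -1, -1/2], [-5/3, 1, 1/2]] = [[-3, 0, -6], [-6, -1, 5]].

-6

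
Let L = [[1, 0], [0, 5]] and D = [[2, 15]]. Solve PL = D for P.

P = [[2, 3]]

L is on the right of P, so right-multiply by L⁻¹: P = DL⁻¹.
L has determinant 5; L⁻¹ = [[1, 0], [0, 1/5]].
P = DL⁻¹ = [[2, 15]] · [[1, 0], [0, 1/5]] = [[2, 3]].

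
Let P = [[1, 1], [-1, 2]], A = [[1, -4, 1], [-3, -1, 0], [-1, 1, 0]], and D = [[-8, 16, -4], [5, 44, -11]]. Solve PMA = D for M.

M = P⁻¹DA⁻¹ (apply P⁻¹ on the left and A⁻¹ on the right).
det P = 3; the adjugate gives P⁻¹ = [[2/3, -1/3], [1/3, 1/3]].
det A = -4; the adjugate gives A⁻¹ = [[0, -1/4, -1/4], [0, -1/4, 3/4], [1, -3/4, 13/4]].
P⁻¹D = [[-7, -4, 1], [-1, 20, -5]].
M = (P⁻¹D)A⁻¹ = [[1, 2, 2], [-5, -1, -1]].

M = [[1, 2, 2], [-5, -1, -1]]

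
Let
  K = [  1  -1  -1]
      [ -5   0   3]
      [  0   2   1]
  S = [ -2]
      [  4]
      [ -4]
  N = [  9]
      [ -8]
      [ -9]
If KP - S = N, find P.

KP = N + S = [[7], [-4], [-13]].
Since K multiplies P on the left, P = K⁻¹(N + S).
det K = -1; the adjugate gives K⁻¹ = [[6, 1, 3], [-5, -1, -2], [10, 2, 5]].
P = K⁻¹(N + S) = [[-1], [-5], [-3]].

P = [[-1], [-5], [-3]]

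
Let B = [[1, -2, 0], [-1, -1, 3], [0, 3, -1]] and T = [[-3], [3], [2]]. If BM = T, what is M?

Since B multiplies M on the left, M = B⁻¹T.
B has determinant -6; B⁻¹ = [[4/3, 1/3, 1], [1/6, 1/6, 1/2], [1/2, 1/2, 1/2]].
M = B⁻¹T = [[4/3, 1/3, 1], [1/6, 1/6, 1/2], [1/2, 1/2, 1/2]] · [[-3], [3], [2]] = [[-1], [1], [1]].

M = [[-1], [1], [1]]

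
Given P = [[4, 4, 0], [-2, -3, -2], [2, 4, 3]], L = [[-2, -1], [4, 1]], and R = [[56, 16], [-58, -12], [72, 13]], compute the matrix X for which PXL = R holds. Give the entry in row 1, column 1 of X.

-4

Isolating X: multiply by P⁻¹ from the left and L⁻¹ from the right, so X = P⁻¹RL⁻¹.
P has determinant 4; P⁻¹ = [[-1/4, -3, -2], [1/2, 3, 2], [-1/2, -2, -1]].
det L = 2; the adjugate gives L⁻¹ = [[1/2, 1/2], [-2, -1]].
P⁻¹R = [[16, 6], [-2, -2], [16, 3]].
X = (P⁻¹R)L⁻¹ = [[-4, 2], [3, 1], [2, 5]].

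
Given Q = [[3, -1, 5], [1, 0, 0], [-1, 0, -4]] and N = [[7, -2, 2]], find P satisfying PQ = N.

P = [[2, 3, 2]]

Q is on the right of P, so right-multiply by Q⁻¹: P = NQ⁻¹.
det Q = -4, so Q⁻¹ = [[0, 1, 0], [-1, 7/4, -5/4], [0, -1/4, -1/4]].
P = NQ⁻¹ = [[7, -2, 2]] · [[0, 1, 0], [-1, 7/4, -5/4], [0, -1/4, -1/4]] = [[2, 3, 2]].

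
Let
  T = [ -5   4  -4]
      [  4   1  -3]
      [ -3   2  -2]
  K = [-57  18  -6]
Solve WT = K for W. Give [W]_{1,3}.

Right-multiplying both sides by T⁻¹ gives W = KT⁻¹.
T has determinant 4; T⁻¹ = [[1, 0, -2], [17/4, -1/2, -31/4], [11/4, -1/2, -21/4]].
W = KT⁻¹ = [[-57, 18, -6]] · [[1, 0, -2], [17/4, -1/2, -31/4], [11/4, -1/2, -21/4]] = [[3, -6, 6]].

6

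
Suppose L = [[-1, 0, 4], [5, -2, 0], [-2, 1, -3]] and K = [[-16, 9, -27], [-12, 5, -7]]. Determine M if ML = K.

M = [[-6, -4, 1], [2, 0, 5]]

Since L sits to the right of M, M = KL⁻¹.
L has determinant -2; L⁻¹ = [[-3, -2, -4], [-15/2, -11/2, -10], [-1/2, -1/2, -1]].
M = KL⁻¹ = [[-16, 9, -27], [-12, 5, -7]] · [[-3, -2, -4], [-15/2, -11/2, -10], [-1/2, -1/2, -1]] = [[-6, -4, 1], [2, 0, 5]].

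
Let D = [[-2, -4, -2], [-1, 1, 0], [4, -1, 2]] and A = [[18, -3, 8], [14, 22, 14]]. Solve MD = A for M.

M = [[-1, -4, 3], [-5, 4, 2]]

D is on the right of M, so right-multiply by D⁻¹: M = AD⁻¹.
D has determinant -6; D⁻¹ = [[-1/3, -5/3, -1/3], [-1/3, -2/3, -1/3], [1/2, 3, 1]].
M = AD⁻¹ = [[18, -3, 8], [14, 22, 14]] · [[-1/3, -5/3, -1/3], [-1/3, -2/3, -1/3], [1/2, 3, 1]] = [[-1, -4, 3], [-5, 4, 2]].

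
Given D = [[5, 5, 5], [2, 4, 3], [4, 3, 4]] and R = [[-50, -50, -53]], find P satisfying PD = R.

P = [[-4, -3, -6]]

Since D sits to the right of P, P = RD⁻¹.
det D = 5; the adjugate gives D⁻¹ = [[7/5, -1, -1], [4/5, 0, -1], [-2, 1, 2]].
P = RD⁻¹ = [[-50, -50, -53]] · [[7/5, -1, -1], [4/5, 0, -1], [-2, 1, 2]] = [[-4, -3, -6]].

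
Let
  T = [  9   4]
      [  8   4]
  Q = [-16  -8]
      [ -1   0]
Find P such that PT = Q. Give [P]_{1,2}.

-2

T is on the right of P, so right-multiply by T⁻¹: P = QT⁻¹.
T has determinant 4; T⁻¹ = [[1, -1], [-2, 9/4]].
P = QT⁻¹ = [[-16, -8], [-1, 0]] · [[1, -1], [-2, 9/4]] = [[0, -2], [-1, 1]].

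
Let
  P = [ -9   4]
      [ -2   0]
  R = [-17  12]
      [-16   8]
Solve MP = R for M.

Right-multiplying both sides by P⁻¹ gives M = RP⁻¹.
det P = 8; the adjugate gives P⁻¹ = [[0, -1/2], [1/4, -9/8]].
M = RP⁻¹ = [[-17, 12], [-16, 8]] · [[0, -1/2], [1/4, -9/8]] = [[3, -5], [2, -1]].

M = [[3, -5], [2, -1]]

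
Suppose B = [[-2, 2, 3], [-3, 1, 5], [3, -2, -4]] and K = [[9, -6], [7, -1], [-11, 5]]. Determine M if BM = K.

Left-multiplying both sides by B⁻¹ gives M = B⁻¹K.
B has determinant 3; B⁻¹ = [[2, 2/3, 7/3], [1, -1/3, 1/3], [1, 2/3, 4/3]].
M = B⁻¹K = [[2, 2/3, 7/3], [1, -1/3, 1/3], [1, 2/3, 4/3]] · [[9, -6], [7, -1], [-11, 5]] = [[-3, -1], [3, -4], [-1, 0]].

M = [[-3, -1], [3, -4], [-1, 0]]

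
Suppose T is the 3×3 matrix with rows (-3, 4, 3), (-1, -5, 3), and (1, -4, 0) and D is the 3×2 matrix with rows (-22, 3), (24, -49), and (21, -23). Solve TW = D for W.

Since T multiplies W on the left, W = T⁻¹D.
det T = 3, so T⁻¹ = [[4, -4, 9], [1, -1, 2], [3, -8/3, 19/3]].
W = T⁻¹D = [[4, -4, 9], [1, -1, 2], [3, -8/3, 19/3]] · [[-22, 3], [24, -49], [21, -23]] = [[5, 1], [-4, 6], [3, -6]].

W = [[5, 1], [-4, 6], [3, -6]]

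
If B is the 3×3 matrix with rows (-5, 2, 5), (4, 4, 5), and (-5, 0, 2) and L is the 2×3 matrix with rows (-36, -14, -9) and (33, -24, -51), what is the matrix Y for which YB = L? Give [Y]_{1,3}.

B is on the right of Y, so right-multiply by B⁻¹: Y = LB⁻¹.
det B = -6, so B⁻¹ = [[-4/3, 2/3, 5/3], [11/2, -5/2, -15/2], [-10/3, 5/3, 14/3]].
Y = LB⁻¹ = [[-36, -14, -9], [33, -24, -51]] · [[-4/3, 2/3, 5/3], [11/2, -5/2, -15/2], [-10/3, 5/3, 14/3]] = [[1, -4, 3], [-6, -3, -3]].

3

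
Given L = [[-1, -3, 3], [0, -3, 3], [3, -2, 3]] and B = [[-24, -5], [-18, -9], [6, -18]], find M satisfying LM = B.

M = [[6, -4], [6, 3], [0, 0]]

Since L multiplies M on the left, M = L⁻¹B.
det L = 3; the adjugate gives L⁻¹ = [[-1, 1, 0], [3, -4, 1], [3, -11/3, 1]].
M = L⁻¹B = [[-1, 1, 0], [3, -4, 1], [3, -11/3, 1]] · [[-24, -5], [-18, -9], [6, -18]] = [[6, -4], [6, 3], [0, 0]].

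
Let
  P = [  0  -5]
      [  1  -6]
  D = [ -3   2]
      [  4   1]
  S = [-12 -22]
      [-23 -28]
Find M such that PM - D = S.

M = [[-1, -3], [3, 4]]

PM = S + D = [[-15, -20], [-19, -27]].
Since P multiplies M on the left, M = P⁻¹(S + D).
det P = 5, so P⁻¹ = [[-6/5, 1], [-1/5, 0]].
M = P⁻¹(S + D) = [[-1, -3], [3, 4]].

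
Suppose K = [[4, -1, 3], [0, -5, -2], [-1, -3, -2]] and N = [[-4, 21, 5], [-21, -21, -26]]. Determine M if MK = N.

Right-multiplying both sides by K⁻¹ gives M = NK⁻¹.
K has determinant -1; K⁻¹ = [[-4, 11, -17], [-2, 5, -8], [5, -13, 20]].
M = NK⁻¹ = [[-4, 21, 5], [-21, -21, -26]] · [[-4, 11, -17], [-2, 5, -8], [5, -13, 20]] = [[-1, -4, 0], [-4, 2, 5]].

M = [[-1, -4, 0], [-4, 2, 5]]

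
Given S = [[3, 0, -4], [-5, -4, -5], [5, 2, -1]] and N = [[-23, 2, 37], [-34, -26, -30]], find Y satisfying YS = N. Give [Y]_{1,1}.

-6

S is on the right of Y, so right-multiply by S⁻¹: Y = NS⁻¹.
S has determinant 2; S⁻¹ = [[7, -4, -8], [-15, 17/2, 35/2], [5, -3, -6]].
Y = NS⁻¹ = [[-23, 2, 37], [-34, -26, -30]] · [[7, -4, -8], [-15, 17/2, 35/2], [5, -3, -6]] = [[-6, -2, -3], [2, 5, -3]].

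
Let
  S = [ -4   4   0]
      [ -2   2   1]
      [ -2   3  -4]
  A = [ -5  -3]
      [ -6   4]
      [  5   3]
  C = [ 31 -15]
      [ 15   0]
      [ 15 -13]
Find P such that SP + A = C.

P = [[-5, 1], [4, -2], [3, 2]]

SP = C − A = [[36, -12], [21, -4], [10, -16]].
S is on the left of P, so left-multiply by S⁻¹: P = S⁻¹(C − A).
det S = 4, so S⁻¹ = [[-11/4, 4, 1], [-5/2, 4, 1], [-1/2, 1, 0]].
P = S⁻¹(C − A) = [[-5, 1], [4, -2], [3, 2]].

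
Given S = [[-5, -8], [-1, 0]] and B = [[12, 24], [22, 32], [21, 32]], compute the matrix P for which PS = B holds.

Right-multiplying both sides by S⁻¹ gives P = BS⁻¹.
S has determinant -8; S⁻¹ = [[0, -1], [-1/8, 5/8]].
P = BS⁻¹ = [[12, 24], [22, 32], [21, 32]] · [[0, -1], [-1/8, 5/8]] = [[-3, 3], [-4, -2], [-4, -1]].

P = [[-3, 3], [-4, -2], [-4, -1]]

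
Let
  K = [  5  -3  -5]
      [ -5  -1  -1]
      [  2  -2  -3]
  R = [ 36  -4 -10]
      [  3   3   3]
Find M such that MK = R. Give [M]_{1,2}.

-4

Right-multiplying both sides by K⁻¹ gives M = RK⁻¹.
K has determinant -4; K⁻¹ = [[-1/4, -1/4, 1/2], [17/4, 5/4, -15/2], [-3, -1, 5]].
M = RK⁻¹ = [[36, -4, -10], [3, 3, 3]] · [[-1/4, -1/4, 1/2], [17/4, 5/4, -15/2], [-3, -1, 5]] = [[4, -4, -2], [3, 0, -6]].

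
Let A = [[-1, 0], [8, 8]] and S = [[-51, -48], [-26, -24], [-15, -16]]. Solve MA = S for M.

A is on the right of M, so right-multiply by A⁻¹: M = SA⁻¹.
A has determinant -8; A⁻¹ = [[-1, 0], [1, 1/8]].
M = SA⁻¹ = [[-51, -48], [-26, -24], [-15, -16]] · [[-1, 0], [1, 1/8]] = [[3, -6], [2, -3], [-1, -2]].

M = [[3, -6], [2, -3], [-1, -2]]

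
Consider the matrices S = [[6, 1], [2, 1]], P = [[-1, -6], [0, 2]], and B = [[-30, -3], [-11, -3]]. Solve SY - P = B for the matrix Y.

SY = B + P = [[-31, -9], [-11, -1]].
Since S multiplies Y on the left, Y = S⁻¹(B + P).
det S = 4, so S⁻¹ = [[1/4, -1/4], [-1/2, 3/2]].
Y = S⁻¹(B + P) = [[-5, -2], [-1, 3]].

Y = [[-5, -2], [-1, 3]]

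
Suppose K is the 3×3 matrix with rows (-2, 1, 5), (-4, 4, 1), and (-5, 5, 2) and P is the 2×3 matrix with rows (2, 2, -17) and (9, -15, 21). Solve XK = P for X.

Right-multiplying both sides by K⁻¹ gives X = PK⁻¹.
K has determinant -3; K⁻¹ = [[-1, -23/3, 19/3], [-1, -7, 6], [0, -5/3, 4/3]].
X = PK⁻¹ = [[2, 2, -17], [9, -15, 21]] · [[-1, -23/3, 19/3], [-1, -7, 6], [0, -5/3, 4/3]] = [[-4, -1, 2], [6, 1, -5]].

X = [[-4, -1, 2], [6, 1, -5]]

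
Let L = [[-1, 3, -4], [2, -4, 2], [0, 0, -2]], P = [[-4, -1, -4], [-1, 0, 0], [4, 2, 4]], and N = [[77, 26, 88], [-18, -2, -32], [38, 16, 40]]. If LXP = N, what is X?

X = L⁻¹NP⁻¹ (apply L⁻¹ on the left and P⁻¹ on the right).
det L = 4; the adjugate gives L⁻¹ = [[2, 3/2, -5/2], [1, 1/2, -3/2], [0, 0, -1/2]].
det P = 4; the adjugate gives P⁻¹ = [[0, -1, 0], [1, 0, 1], [-1/2, 1, -1/4]].
L⁻¹N = [[32, 9, 28], [11, 1, 12], [-19, -8, -20]].
X = (L⁻¹N)P⁻¹ = [[-5, -4, 2], [-5, 1, -2], [2, -1, -3]].

X = [[-5, -4, 2], [-5, 1, -2], [2, -1, -3]]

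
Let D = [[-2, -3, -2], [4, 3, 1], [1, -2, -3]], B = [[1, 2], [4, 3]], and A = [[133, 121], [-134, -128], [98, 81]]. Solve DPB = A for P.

Isolating P: multiply by D⁻¹ from the left and B⁻¹ from the right, so P = D⁻¹AB⁻¹.
det D = -3, so D⁻¹ = [[7/3, 5/3, -1], [-13/3, -8/3, 2], [11/3, 7/3, -2]].
B has determinant -5; B⁻¹ = [[-3/5, 2/5], [4/5, -1/5]].
D⁻¹A = [[-11, -12], [-23, -21], [-21, -17]].
P = (D⁻¹A)B⁻¹ = [[-3, -2], [-3, -5], [-1, -5]].

P = [[-3, -2], [-3, -5], [-1, -5]]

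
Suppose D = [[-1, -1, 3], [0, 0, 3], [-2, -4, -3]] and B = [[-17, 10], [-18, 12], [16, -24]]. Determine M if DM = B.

M = [[-3, -2], [2, 4], [-6, 4]]

Left-multiplying both sides by D⁻¹ gives M = D⁻¹B.
D has determinant -6; D⁻¹ = [[-2, 5/2, 1/2], [1, -3/2, -1/2], [0, 1/3, 0]].
M = D⁻¹B = [[-2, 5/2, 1/2], [1, -3/2, -1/2], [0, 1/3, 0]] · [[-17, 10], [-18, 12], [16, -24]] = [[-3, -2], [2, 4], [-6, 4]].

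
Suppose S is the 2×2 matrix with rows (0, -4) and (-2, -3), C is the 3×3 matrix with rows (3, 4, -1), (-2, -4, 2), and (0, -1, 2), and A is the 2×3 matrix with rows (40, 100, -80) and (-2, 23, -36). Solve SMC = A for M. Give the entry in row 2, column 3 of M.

M = S⁻¹AC⁻¹ (apply S⁻¹ on the left and C⁻¹ on the right).
det S = -8, so S⁻¹ = [[3/8, -1/2], [-1/4, 0]].
det C = -4, so C⁻¹ = [[3/2, 7/4, -1], [-1, -3/2, 1], [-1/2, -3/4, 1]].
S⁻¹A = [[16, 26, -12], [-10, -25, 20]].
M = (S⁻¹A)C⁻¹ = [[4, -2, -2], [0, 5, 5]].

5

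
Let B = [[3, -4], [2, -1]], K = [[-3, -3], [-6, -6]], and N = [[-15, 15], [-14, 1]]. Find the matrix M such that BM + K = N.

BM = N − K = [[-12, 18], [-8, 7]].
B is on the left of M, so left-multiply by B⁻¹: M = B⁻¹(N − K).
det B = 5, so B⁻¹ = [[-1/5, 4/5], [-2/5, 3/5]].
M = B⁻¹(N − K) = [[-4, 2], [0, -3]].

M = [[-4, 2], [0, -3]]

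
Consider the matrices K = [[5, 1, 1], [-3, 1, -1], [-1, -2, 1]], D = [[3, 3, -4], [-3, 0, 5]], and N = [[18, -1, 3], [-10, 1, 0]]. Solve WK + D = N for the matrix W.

WK = N − D = [[15, -4, 7], [-7, 1, -5]].
Since K sits to the right of W, W = (N − D)K⁻¹.
det K = 6; the adjugate gives K⁻¹ = [[-1/6, -1/2, -1/3], [2/3, 1, 1/3], [7/6, 3/2, 4/3]].
W = (N − D)K⁻¹ = [[3, -1, 3], [-4, -3, -4]].

W = [[3, -1, 3], [-4, -3, -4]]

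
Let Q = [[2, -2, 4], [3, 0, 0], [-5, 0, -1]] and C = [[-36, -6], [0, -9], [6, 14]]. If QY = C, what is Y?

Q is on the left of Y, so left-multiply by Q⁻¹: Y = Q⁻¹C.
det Q = -6; the adjugate gives Q⁻¹ = [[0, 1/3, 0], [-1/2, -3, -2], [0, -5/3, -1]].
Y = Q⁻¹C = [[0, 1/3, 0], [-1/2, -3, -2], [0, -5/3, -1]] · [[-36, -6], [0, -9], [6, 14]] = [[0, -3], [6, 2], [-6, 1]].

Y = [[0, -3], [6, 2], [-6, 1]]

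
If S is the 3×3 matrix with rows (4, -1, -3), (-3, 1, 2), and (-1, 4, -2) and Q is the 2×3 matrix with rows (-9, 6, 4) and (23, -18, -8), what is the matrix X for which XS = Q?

S is on the right of X, so right-multiply by S⁻¹: X = QS⁻¹.
det S = 1, so S⁻¹ = [[-10, -14, 1], [-8, -11, 1], [-11, -15, 1]].
X = QS⁻¹ = [[-9, 6, 4], [23, -18, -8]] · [[-10, -14, 1], [-8, -11, 1], [-11, -15, 1]] = [[-2, 0, 1], [2, -4, -3]].

X = [[-2, 0, 1], [2, -4, -3]]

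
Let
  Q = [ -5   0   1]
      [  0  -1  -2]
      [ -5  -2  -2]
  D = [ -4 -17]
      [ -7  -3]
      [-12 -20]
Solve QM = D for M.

M = [[2, 4], [-5, -3], [6, 3]]

Q is on the left of M, so left-multiply by Q⁻¹: M = Q⁻¹D.
det Q = 5; the adjugate gives Q⁻¹ = [[-2/5, -2/5, 1/5], [2, 3, -2], [-1, -2, 1]].
M = Q⁻¹D = [[-2/5, -2/5, 1/5], [2, 3, -2], [-1, -2, 1]] · [[-4, -17], [-7, -3], [-12, -20]] = [[2, 4], [-5, -3], [6, 3]].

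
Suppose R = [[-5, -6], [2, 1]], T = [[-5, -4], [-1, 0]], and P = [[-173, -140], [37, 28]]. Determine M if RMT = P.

M = R⁻¹PT⁻¹ (apply R⁻¹ on the left and T⁻¹ on the right).
det R = 7; the adjugate gives R⁻¹ = [[1/7, 6/7], [-2/7, -5/7]].
T has determinant -4; T⁻¹ = [[0, -1], [-1/4, 5/4]].
R⁻¹P = [[7, 4], [23, 20]].
M = (R⁻¹P)T⁻¹ = [[-1, -2], [-5, 2]].

M = [[-1, -2], [-5, 2]]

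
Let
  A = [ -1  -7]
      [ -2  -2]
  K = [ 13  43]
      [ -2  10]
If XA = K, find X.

X = [[-5, -4], [-2, 2]]

Right-multiplying both sides by A⁻¹ gives X = KA⁻¹.
det A = -12, so A⁻¹ = [[1/6, -7/12], [-1/6, 1/12]].
X = KA⁻¹ = [[13, 43], [-2, 10]] · [[1/6, -7/12], [-1/6, 1/12]] = [[-5, -4], [-2, 2]].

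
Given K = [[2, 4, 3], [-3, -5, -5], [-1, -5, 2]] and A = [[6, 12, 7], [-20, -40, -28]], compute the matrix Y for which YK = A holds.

Y = [[-2, -3, -1], [-5, 3, 1]]

Right-multiplying both sides by K⁻¹ gives Y = AK⁻¹.
det K = 4, so K⁻¹ = [[-35/4, -23/4, -5/4], [11/4, 7/4, 1/4], [5/2, 3/2, 1/2]].
Y = AK⁻¹ = [[6, 12, 7], [-20, -40, -28]] · [[-35/4, -23/4, -5/4], [11/4, 7/4, 1/4], [5/2, 3/2, 1/2]] = [[-2, -3, -1], [-5, 3, 1]].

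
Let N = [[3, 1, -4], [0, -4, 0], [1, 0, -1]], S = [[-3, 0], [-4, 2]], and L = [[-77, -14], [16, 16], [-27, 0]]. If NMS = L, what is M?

M = N⁻¹LS⁻¹ (apply N⁻¹ on the left and S⁻¹ on the right).
N has determinant -4; N⁻¹ = [[-1, -1/4, 4], [0, -1/4, 0], [-1, -1/4, 3]].
det S = -6; the adjugate gives S⁻¹ = [[-1/3, 0], [-2/3, 1/2]].
N⁻¹L = [[-35, 10], [-4, -4], [-8, 10]].
M = (N⁻¹L)S⁻¹ = [[5, 5], [4, -2], [-4, 5]].

M = [[5, 5], [4, -2], [-4, 5]]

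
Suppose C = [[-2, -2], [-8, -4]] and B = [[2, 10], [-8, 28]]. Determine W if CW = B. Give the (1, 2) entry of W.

-2

Since C multiplies W on the left, W = C⁻¹B.
det C = -8, so C⁻¹ = [[1/2, -1/4], [-1, 1/4]].
W = C⁻¹B = [[1/2, -1/4], [-1, 1/4]] · [[2, 10], [-8, 28]] = [[3, -2], [-4, -3]].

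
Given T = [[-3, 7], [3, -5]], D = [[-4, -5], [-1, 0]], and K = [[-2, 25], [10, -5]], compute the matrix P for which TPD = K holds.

Left-multiply by T⁻¹ and right-multiply by D⁻¹: P = T⁻¹KD⁻¹.
det T = -6, so T⁻¹ = [[5/6, 7/6], [1/2, 1/2]].
det D = -5, so D⁻¹ = [[0, -1], [-1/5, 4/5]].
T⁻¹K = [[10, 15], [4, 10]].
P = (T⁻¹K)D⁻¹ = [[-3, 2], [-2, 4]].

P = [[-3, 2], [-2, 4]]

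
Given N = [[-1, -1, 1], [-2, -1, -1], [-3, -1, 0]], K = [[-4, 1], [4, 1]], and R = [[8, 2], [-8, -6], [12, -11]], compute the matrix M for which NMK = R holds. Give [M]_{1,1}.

4

M = N⁻¹RK⁻¹ (apply N⁻¹ on the left and K⁻¹ on the right).
N has determinant -3; N⁻¹ = [[1/3, 1/3, -2/3], [-1, -1, 1], [1/3, -2/3, 1/3]].
K has determinant -8; K⁻¹ = [[-1/8, 1/8], [1/2, 1/2]].
N⁻¹R = [[-8, 6], [12, -7], [12, 1]].
M = (N⁻¹R)K⁻¹ = [[4, 2], [-5, -2], [-1, 2]].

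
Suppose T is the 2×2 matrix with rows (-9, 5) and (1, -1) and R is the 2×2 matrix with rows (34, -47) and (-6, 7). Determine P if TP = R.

Since T multiplies P on the left, P = T⁻¹R.
det T = 4, so T⁻¹ = [[-1/4, -5/4], [-1/4, -9/4]].
P = T⁻¹R = [[-1/4, -5/4], [-1/4, -9/4]] · [[34, -47], [-6, 7]] = [[-1, 3], [5, -4]].

P = [[-1, 3], [5, -4]]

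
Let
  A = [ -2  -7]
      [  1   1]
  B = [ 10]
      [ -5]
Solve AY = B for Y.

Left-multiplying both sides by A⁻¹ gives Y = A⁻¹B.
det A = 5; the adjugate gives A⁻¹ = [[1/5, 7/5], [-1/5, -2/5]].
Y = A⁻¹B = [[1/5, 7/5], [-1/5, -2/5]] · [[10], [-5]] = [[-5], [0]].

Y = [[-5], [0]]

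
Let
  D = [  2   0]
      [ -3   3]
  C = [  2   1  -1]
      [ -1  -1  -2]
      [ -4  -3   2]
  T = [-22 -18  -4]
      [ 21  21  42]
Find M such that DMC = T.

M = [[0, 3, 2], [0, -4, 2]]

Left-multiply by D⁻¹ and right-multiply by C⁻¹: M = D⁻¹TC⁻¹.
D has determinant 6; D⁻¹ = [[1/2, 0], [1/2, 1/3]].
C has determinant -5; C⁻¹ = [[8/5, -1/5, 3/5], [-2, 0, -1], [1/5, -2/5, 1/5]].
D⁻¹T = [[-11, -9, -2], [-4, -2, 12]].
M = (D⁻¹T)C⁻¹ = [[0, 3, 2], [0, -4, 2]].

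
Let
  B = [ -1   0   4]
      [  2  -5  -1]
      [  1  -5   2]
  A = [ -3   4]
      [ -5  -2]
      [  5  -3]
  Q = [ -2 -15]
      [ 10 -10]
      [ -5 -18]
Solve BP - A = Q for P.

BP = Q + A = [[-5, -11], [5, -12], [0, -21]].
Left-multiplying both sides by B⁻¹ gives P = B⁻¹(Q + A).
det B = -5; the adjugate gives B⁻¹ = [[3, 4, -4], [1, 6/5, -7/5], [1, 1, -1]].
P = B⁻¹(Q + A) = [[5, 3], [1, 4], [0, -2]].

P = [[5, 3], [1, 4], [0, -2]]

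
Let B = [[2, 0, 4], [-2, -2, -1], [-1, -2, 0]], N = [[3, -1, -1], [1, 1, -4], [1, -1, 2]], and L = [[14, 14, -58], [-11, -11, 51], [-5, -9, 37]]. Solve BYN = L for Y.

Y = B⁻¹LN⁻¹ (apply B⁻¹ on the left and N⁻¹ on the right).
det B = 4; the adjugate gives B⁻¹ = [[-1/2, -2, 2], [1/4, 1, -3/2], [1/2, 1, -1]].
N has determinant 2; N⁻¹ = [[-1, 3/2, 5/2], [-3, 7/2, 11/2], [-1, 1, 2]].
B⁻¹L = [[5, -3, 1], [0, 6, -19], [1, 5, -15]].
Y = (B⁻¹L)N⁻¹ = [[3, -2, -2], [1, 2, -5], [-1, 4, 0]].

Y = [[3, -2, -2], [1, 2, -5], [-1, 4, 0]]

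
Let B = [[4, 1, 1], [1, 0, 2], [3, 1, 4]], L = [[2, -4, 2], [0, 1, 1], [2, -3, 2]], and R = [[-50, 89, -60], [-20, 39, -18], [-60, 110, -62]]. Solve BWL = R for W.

Isolating W: multiply by B⁻¹ from the left and L⁻¹ from the right, so W = B⁻¹RL⁻¹.
det B = -5; the adjugate gives B⁻¹ = [[2/5, 3/5, -2/5], [-2/5, -13/5, 7/5], [-1/5, 1/5, 1/5]].
L has determinant -2; L⁻¹ = [[-5/2, -1, 3], [-1, 0, 1], [1, 1, -1]].
B⁻¹R = [[-8, 15, -10], [-12, 17, -16], [-6, 12, -4]].
W = (B⁻¹R)L⁻¹ = [[-5, -2, 1], [-3, -4, -3], [-1, 2, -2]].

W = [[-5, -2, 1], [-3, -4, -3], [-1, 2, -2]]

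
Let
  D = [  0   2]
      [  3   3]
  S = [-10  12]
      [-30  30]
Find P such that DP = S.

P = [[-5, 4], [-5, 6]]

Left-multiplying both sides by D⁻¹ gives P = D⁻¹S.
det D = -6, so D⁻¹ = [[-1/2, 1/3], [1/2, 0]].
P = D⁻¹S = [[-1/2, 1/3], [1/2, 0]] · [[-10, 12], [-30, 30]] = [[-5, 4], [-5, 6]].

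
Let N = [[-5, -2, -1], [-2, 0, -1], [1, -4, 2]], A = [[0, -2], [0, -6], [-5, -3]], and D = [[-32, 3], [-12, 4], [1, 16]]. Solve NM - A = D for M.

NM = D + A = [[-32, 1], [-12, -2], [-4, 13]].
N is on the left of M, so left-multiply by N⁻¹: M = N⁻¹(D + A).
det N = 6; the adjugate gives N⁻¹ = [[-2/3, 4/3, 1/3], [1/2, -3/2, -1/2], [4/3, -11/3, -2/3]].
M = N⁻¹(D + A) = [[4, 1], [4, -3], [4, 0]].

M = [[4, 1], [4, -3], [4, 0]]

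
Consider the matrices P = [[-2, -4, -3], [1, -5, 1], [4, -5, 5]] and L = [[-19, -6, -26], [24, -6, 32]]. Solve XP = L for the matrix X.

P is on the right of X, so right-multiply by P⁻¹: X = LP⁻¹.
det P = -1; the adjugate gives P⁻¹ = [[20, -35, 19], [1, -2, 1], [-15, 26, -14]].
X = LP⁻¹ = [[-19, -6, -26], [24, -6, 32]] · [[20, -35, 19], [1, -2, 1], [-15, 26, -14]] = [[4, 1, -3], [-6, 4, 2]].

X = [[4, 1, -3], [-6, 4, 2]]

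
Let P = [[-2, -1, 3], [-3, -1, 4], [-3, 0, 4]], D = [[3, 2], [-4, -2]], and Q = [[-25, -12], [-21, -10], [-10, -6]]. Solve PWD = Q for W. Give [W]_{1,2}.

5

Isolating W: multiply by P⁻¹ from the left and D⁻¹ from the right, so W = P⁻¹QD⁻¹.
det P = -1, so P⁻¹ = [[4, -4, 1], [0, -1, 1], [3, -3, 1]].
D has determinant 2; D⁻¹ = [[-1, -1], [2, 3/2]].
P⁻¹Q = [[-26, -14], [11, 4], [-22, -12]].
W = (P⁻¹Q)D⁻¹ = [[-2, 5], [-3, -5], [-2, 4]].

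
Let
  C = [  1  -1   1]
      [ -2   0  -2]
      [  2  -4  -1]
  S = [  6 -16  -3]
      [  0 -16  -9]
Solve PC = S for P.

P = [[4, 2, 3], [4, 5, 3]]

Right-multiplying both sides by C⁻¹ gives P = SC⁻¹.
det C = 6, so C⁻¹ = [[-4/3, -5/6, 1/3], [-1, -1/2, 0], [4/3, 1/3, -1/3]].
P = SC⁻¹ = [[6, -16, -3], [0, -16, -9]] · [[-4/3, -5/6, 1/3], [-1, -1/2, 0], [4/3, 1/3, -1/3]] = [[4, 2, 3], [4, 5, 3]].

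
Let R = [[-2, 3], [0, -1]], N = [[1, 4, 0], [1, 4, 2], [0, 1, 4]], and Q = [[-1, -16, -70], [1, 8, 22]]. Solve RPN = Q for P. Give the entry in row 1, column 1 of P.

P = R⁻¹QN⁻¹ (apply R⁻¹ on the left and N⁻¹ on the right).
R has determinant 2; R⁻¹ = [[-1/2, -3/2], [0, -1]].
N has determinant -2; N⁻¹ = [[-7, 8, -4], [2, -2, 1], [-1/2, 1/2, 0]].
R⁻¹Q = [[-1, -4, 2], [-1, -8, -22]].
P = (R⁻¹Q)N⁻¹ = [[-2, 1, 0], [2, -3, -4]].

-2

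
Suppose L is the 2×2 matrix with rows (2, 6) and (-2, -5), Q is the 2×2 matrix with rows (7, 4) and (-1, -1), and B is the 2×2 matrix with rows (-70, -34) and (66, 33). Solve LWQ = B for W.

W = L⁻¹BQ⁻¹ (apply L⁻¹ on the left and Q⁻¹ on the right).
L has determinant 2; L⁻¹ = [[-5/2, -3], [1, 1]].
det Q = -3, so Q⁻¹ = [[1/3, 4/3], [-1/3, -7/3]].
L⁻¹B = [[-23, -14], [-4, -1]].
W = (L⁻¹B)Q⁻¹ = [[-3, 2], [-1, -3]].

W = [[-3, 2], [-1, -3]]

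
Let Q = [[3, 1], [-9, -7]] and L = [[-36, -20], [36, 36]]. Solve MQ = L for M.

Since Q sits to the right of M, M = LQ⁻¹.
Q has determinant -12; Q⁻¹ = [[7/12, 1/12], [-3/4, -1/4]].
M = LQ⁻¹ = [[-36, -20], [36, 36]] · [[7/12, 1/12], [-3/4, -1/4]] = [[-6, 2], [-6, -6]].

M = [[-6, 2], [-6, -6]]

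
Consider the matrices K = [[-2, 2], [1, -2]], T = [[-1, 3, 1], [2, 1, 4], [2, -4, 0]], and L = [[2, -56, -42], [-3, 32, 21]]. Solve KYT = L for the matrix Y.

Y = [[1, 5, -4], [0, 0, 1]]

Y = K⁻¹LT⁻¹ (apply K⁻¹ on the left and T⁻¹ on the right).
det K = 2; the adjugate gives K⁻¹ = [[-1, -1], [-1/2, -1]].
det T = -2; the adjugate gives T⁻¹ = [[-8, 2, -11/2], [-4, 1, -3], [5, -1, 7/2]].
K⁻¹L = [[1, 24, 21], [2, -4, 0]].
Y = (K⁻¹L)T⁻¹ = [[1, 5, -4], [0, 0, 1]].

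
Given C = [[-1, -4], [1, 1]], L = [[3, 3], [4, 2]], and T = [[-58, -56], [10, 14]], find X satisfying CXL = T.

X = [[2, -3], [4, 1]]

X = C⁻¹TL⁻¹ (apply C⁻¹ on the left and L⁻¹ on the right).
C has determinant 3; C⁻¹ = [[1/3, 4/3], [-1/3, -1/3]].
det L = -6; the adjugate gives L⁻¹ = [[-1/3, 1/2], [2/3, -1/2]].
C⁻¹T = [[-6, 0], [16, 14]].
X = (C⁻¹T)L⁻¹ = [[2, -3], [4, 1]].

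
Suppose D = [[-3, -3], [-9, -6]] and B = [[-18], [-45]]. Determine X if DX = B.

X = [[3], [3]]

Since D multiplies X on the left, X = D⁻¹B.
det D = -9; the adjugate gives D⁻¹ = [[2/3, -1/3], [-1, 1/3]].
X = D⁻¹B = [[2/3, -1/3], [-1, 1/3]] · [[-18], [-45]] = [[3], [3]].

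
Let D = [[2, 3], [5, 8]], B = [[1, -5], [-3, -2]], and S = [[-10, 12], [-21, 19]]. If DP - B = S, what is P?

DP = S + B = [[-9, 7], [-24, 17]].
Left-multiplying both sides by D⁻¹ gives P = D⁻¹(S + B).
D has determinant 1; D⁻¹ = [[8, -3], [-5, 2]].
P = D⁻¹(S + B) = [[0, 5], [-3, -1]].

P = [[0, 5], [-3, -1]]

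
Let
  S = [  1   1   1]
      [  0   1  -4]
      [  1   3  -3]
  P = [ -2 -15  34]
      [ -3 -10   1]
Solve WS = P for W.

Right-multiplying both sides by S⁻¹ gives W = PS⁻¹.
det S = 4; the adjugate gives S⁻¹ = [[9/4, 3/2, -5/4], [-1, -1, 1], [-1/4, -1/2, 1/4]].
W = PS⁻¹ = [[-2, -15, 34], [-3, -10, 1]] · [[9/4, 3/2, -5/4], [-1, -1, 1], [-1/4, -1/2, 1/4]] = [[2, -5, -4], [3, 5, -6]].

W = [[2, -5, -4], [3, 5, -6]]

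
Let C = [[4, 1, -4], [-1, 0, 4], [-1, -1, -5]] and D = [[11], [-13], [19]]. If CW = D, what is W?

W = [[1], [-5], [-3]]

Since C multiplies W on the left, W = C⁻¹D.
det C = 3; the adjugate gives C⁻¹ = [[4/3, 3, 4/3], [-3, -8, -4], [1/3, 1, 1/3]].
W = C⁻¹D = [[4/3, 3, 4/3], [-3, -8, -4], [1/3, 1, 1/3]] · [[11], [-13], [19]] = [[1], [-5], [-3]].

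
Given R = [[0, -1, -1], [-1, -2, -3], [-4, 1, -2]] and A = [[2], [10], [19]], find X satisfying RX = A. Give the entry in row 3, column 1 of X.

-3

R is on the left of X, so left-multiply by R⁻¹: X = R⁻¹A.
det R = -1, so R⁻¹ = [[-7, 3, -1], [-10, 4, -1], [9, -4, 1]].
X = R⁻¹A = [[-7, 3, -1], [-10, 4, -1], [9, -4, 1]] · [[2], [10], [19]] = [[-3], [1], [-3]].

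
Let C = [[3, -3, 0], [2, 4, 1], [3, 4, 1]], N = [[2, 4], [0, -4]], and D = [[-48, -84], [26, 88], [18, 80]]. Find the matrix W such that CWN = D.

Isolating W: multiply by C⁻¹ from the left and N⁻¹ from the right, so W = C⁻¹DN⁻¹.
C has determinant -3; C⁻¹ = [[0, -1, 1], [-1/3, -1, 1], [4/3, 7, -6]].
det N = -8, so N⁻¹ = [[1/2, 1/2], [0, -1/4]].
C⁻¹D = [[-8, -8], [8, 20], [10, 24]].
W = (C⁻¹D)N⁻¹ = [[-4, -2], [4, -1], [5, -1]].

W = [[-4, -2], [4, -1], [5, -1]]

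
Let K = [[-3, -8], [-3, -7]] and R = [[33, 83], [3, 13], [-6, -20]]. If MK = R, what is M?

M = [[-6, -5], [-6, 5], [6, -4]]

Right-multiplying both sides by K⁻¹ gives M = RK⁻¹.
det K = -3, so K⁻¹ = [[7/3, -8/3], [-1, 1]].
M = RK⁻¹ = [[33, 83], [3, 13], [-6, -20]] · [[7/3, -8/3], [-1, 1]] = [[-6, -5], [-6, 5], [6, -4]].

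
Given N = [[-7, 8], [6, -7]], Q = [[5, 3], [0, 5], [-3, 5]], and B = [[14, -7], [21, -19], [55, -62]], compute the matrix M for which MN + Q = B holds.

M = [[-3, -2], [-3, 0], [-4, 5]]

MN = B − Q = [[9, -10], [21, -24], [58, -67]].
Right-multiplying both sides by N⁻¹ gives M = (B − Q)N⁻¹.
det N = 1, so N⁻¹ = [[-7, -8], [-6, -7]].
M = (B − Q)N⁻¹ = [[-3, -2], [-3, 0], [-4, 5]].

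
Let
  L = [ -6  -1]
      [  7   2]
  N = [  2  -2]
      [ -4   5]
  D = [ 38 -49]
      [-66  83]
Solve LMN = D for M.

M = [[1, 1], [-3, 5]]

Left-multiply by L⁻¹ and right-multiply by N⁻¹: M = L⁻¹DN⁻¹.
L has determinant -5; L⁻¹ = [[-2/5, -1/5], [7/5, 6/5]].
det N = 2; the adjugate gives N⁻¹ = [[5/2, 1], [2, 1]].
L⁻¹D = [[-2, 3], [-26, 31]].
M = (L⁻¹D)N⁻¹ = [[1, 1], [-3, 5]].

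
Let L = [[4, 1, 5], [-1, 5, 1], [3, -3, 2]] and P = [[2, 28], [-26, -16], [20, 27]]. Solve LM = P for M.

M = [[4, 4], [-4, -3], [-2, 3]]

Since L multiplies M on the left, M = L⁻¹P.
L has determinant -3; L⁻¹ = [[-13/3, 17/3, 8], [-5/3, 7/3, 3], [4, -5, -7]].
M = L⁻¹P = [[-13/3, 17/3, 8], [-5/3, 7/3, 3], [4, -5, -7]] · [[2, 28], [-26, -16], [20, 27]] = [[4, 4], [-4, -3], [-2, 3]].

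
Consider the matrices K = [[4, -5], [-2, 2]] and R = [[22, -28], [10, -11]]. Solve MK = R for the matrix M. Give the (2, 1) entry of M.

1

Since K sits to the right of M, M = RK⁻¹.
det K = -2, so K⁻¹ = [[-1, -5/2], [-1, -2]].
M = RK⁻¹ = [[22, -28], [10, -11]] · [[-1, -5/2], [-1, -2]] = [[6, 1], [1, -3]].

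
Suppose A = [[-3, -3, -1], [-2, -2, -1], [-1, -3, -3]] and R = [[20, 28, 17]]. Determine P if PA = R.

P = [[-6, 1, -4]]

Right-multiplying both sides by A⁻¹ gives P = RA⁻¹.
det A = 2, so A⁻¹ = [[3/2, -3, 1/2], [-5/2, 4, -1/2], [2, -3, 0]].
P = RA⁻¹ = [[20, 28, 17]] · [[3/2, -3, 1/2], [-5/2, 4, -1/2], [2, -3, 0]] = [[-6, 1, -4]].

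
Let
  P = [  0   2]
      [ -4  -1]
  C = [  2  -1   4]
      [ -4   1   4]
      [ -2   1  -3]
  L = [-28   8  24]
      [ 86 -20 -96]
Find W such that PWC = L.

W = P⁻¹LC⁻¹ (apply P⁻¹ on the left and C⁻¹ on the right).
P has determinant 8; P⁻¹ = [[-1/8, -1/4], [1/2, 0]].
det C = -2, so C⁻¹ = [[7/2, -1/2, 4], [10, -1, 12], [1, 0, 1]].
P⁻¹L = [[-18, 4, 21], [-14, 4, 12]].
W = (P⁻¹L)C⁻¹ = [[-2, 5, -3], [3, 3, 4]].

W = [[-2, 5, -3], [3, 3, 4]]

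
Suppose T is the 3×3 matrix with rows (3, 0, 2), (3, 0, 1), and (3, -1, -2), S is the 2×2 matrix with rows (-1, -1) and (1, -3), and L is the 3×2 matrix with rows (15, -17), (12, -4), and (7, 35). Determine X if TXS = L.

X = T⁻¹LS⁻¹ (apply T⁻¹ on the left and S⁻¹ on the right).
det T = -3; the adjugate gives T⁻¹ = [[-1/3, 2/3, 0], [-3, 4, -1], [1, -1, 0]].
det S = 4; the adjugate gives S⁻¹ = [[-3/4, 1/4], [-1/4, -1/4]].
T⁻¹L = [[3, 3], [-4, 0], [3, -13]].
X = (T⁻¹L)S⁻¹ = [[-3, 0], [3, -1], [1, 4]].

X = [[-3, 0], [3, -1], [1, 4]]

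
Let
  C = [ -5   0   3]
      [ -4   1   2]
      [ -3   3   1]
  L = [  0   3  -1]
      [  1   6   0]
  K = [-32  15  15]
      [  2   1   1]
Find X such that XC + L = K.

X = [[4, 0, 4], [2, -2, -1]]

XC = K − L = [[-32, 12, 16], [1, -5, 1]].
Since C sits to the right of X, X = (K − L)C⁻¹.
det C = -2, so C⁻¹ = [[5/2, -9/2, 3/2], [1, -2, 1], [9/2, -15/2, 5/2]].
X = (K − L)C⁻¹ = [[4, 0, 4], [2, -2, -1]].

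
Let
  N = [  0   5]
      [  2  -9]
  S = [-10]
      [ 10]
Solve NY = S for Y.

N is on the left of Y, so left-multiply by N⁻¹: Y = N⁻¹S.
det N = -10; the adjugate gives N⁻¹ = [[9/10, 1/2], [1/5, 0]].
Y = N⁻¹S = [[9/10, 1/2], [1/5, 0]] · [[-10], [10]] = [[-4], [-2]].

Y = [[-4], [-2]]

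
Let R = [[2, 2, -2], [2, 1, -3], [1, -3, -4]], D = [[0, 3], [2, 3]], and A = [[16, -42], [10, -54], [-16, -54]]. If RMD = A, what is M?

Isolating M: multiply by R⁻¹ from the left and D⁻¹ from the right, so M = R⁻¹AD⁻¹.
R has determinant -2; R⁻¹ = [[13/2, -7, 2], [-5/2, 3, -1], [7/2, -4, 1]].
det D = -6; the adjugate gives D⁻¹ = [[-1/2, 1/2], [1/3, 0]].
R⁻¹A = [[2, -3], [6, -3], [0, 15]].
M = (R⁻¹A)D⁻¹ = [[-2, 1], [-4, 3], [5, 0]].

M = [[-2, 1], [-4, 3], [5, 0]]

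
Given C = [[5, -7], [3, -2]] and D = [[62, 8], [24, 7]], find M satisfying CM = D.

M = [[4, 3], [-6, 1]]

C is on the left of M, so left-multiply by C⁻¹: M = C⁻¹D.
det C = 11; the adjugate gives C⁻¹ = [[-2/11, 7/11], [-3/11, 5/11]].
M = C⁻¹D = [[-2/11, 7/11], [-3/11, 5/11]] · [[62, 8], [24, 7]] = [[4, 3], [-6, 1]].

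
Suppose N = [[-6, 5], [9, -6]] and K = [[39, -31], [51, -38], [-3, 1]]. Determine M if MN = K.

M = [[-5, 1], [-4, 3], [-1, -1]]

Since N sits to the right of M, M = KN⁻¹.
det N = -9, so N⁻¹ = [[2/3, 5/9], [1, 2/3]].
M = KN⁻¹ = [[39, -31], [51, -38], [-3, 1]] · [[2/3, 5/9], [1, 2/3]] = [[-5, 1], [-4, 3], [-1, -1]].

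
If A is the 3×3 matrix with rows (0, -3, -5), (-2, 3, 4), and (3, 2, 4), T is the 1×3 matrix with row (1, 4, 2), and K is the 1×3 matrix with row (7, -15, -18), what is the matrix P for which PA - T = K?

PA = K + T = [[8, -11, -16]].
Right-multiplying both sides by A⁻¹ gives P = (K + T)A⁻¹.
det A = 5, so A⁻¹ = [[4/5, 2/5, 3/5], [4, 3, 2], [-13/5, -9/5, -6/5]].
P = (K + T)A⁻¹ = [[4, -1, 2]].

P = [[4, -1, 2]]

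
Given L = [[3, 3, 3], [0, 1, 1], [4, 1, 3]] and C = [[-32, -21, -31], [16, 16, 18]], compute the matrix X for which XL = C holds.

X = [[-4, -4, -5], [4, 3, 1]]

L is on the right of X, so right-multiply by L⁻¹: X = CL⁻¹.
L has determinant 6; L⁻¹ = [[1/3, -1, 0], [2/3, -1/2, -1/2], [-2/3, 3/2, 1/2]].
X = CL⁻¹ = [[-32, -21, -31], [16, 16, 18]] · [[1/3, -1, 0], [2/3, -1/2, -1/2], [-2/3, 3/2, 1/2]] = [[-4, -4, -5], [4, 3, 1]].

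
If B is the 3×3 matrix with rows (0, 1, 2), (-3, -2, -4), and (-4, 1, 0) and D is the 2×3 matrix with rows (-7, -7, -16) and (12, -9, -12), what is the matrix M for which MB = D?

M = [[-6, 1, 1], [-6, 0, -3]]

Since B sits to the right of M, M = DB⁻¹.
det B = -6; the adjugate gives B⁻¹ = [[-2/3, -1/3, 0], [-8/3, -4/3, 1], [11/6, 2/3, -1/2]].
M = DB⁻¹ = [[-7, -7, -16], [12, -9, -12]] · [[-2/3, -1/3, 0], [-8/3, -4/3, 1], [11/6, 2/3, -1/2]] = [[-6, 1, 1], [-6, 0, -3]].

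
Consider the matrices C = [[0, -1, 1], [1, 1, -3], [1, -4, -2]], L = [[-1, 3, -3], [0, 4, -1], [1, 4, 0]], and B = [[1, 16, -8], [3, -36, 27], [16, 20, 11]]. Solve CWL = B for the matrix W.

W = [[-4, 5, -4], [-2, 4, -5], [2, 0, 0]]

Left-multiply by C⁻¹ and right-multiply by L⁻¹: W = C⁻¹BL⁻¹.
det C = -4, so C⁻¹ = [[7/2, 3/2, -1/2], [1/4, 1/4, -1/4], [5/4, 1/4, -1/4]].
L has determinant 5; L⁻¹ = [[4/5, -12/5, 9/5], [-1/5, 3/5, -1/5], [-4/5, 7/5, -4/5]].
C⁻¹B = [[0, -8, 7], [-3, -10, 2], [-2, 6, -6]].
W = (C⁻¹B)L⁻¹ = [[-4, 5, -4], [-2, 4, -5], [2, 0, 0]].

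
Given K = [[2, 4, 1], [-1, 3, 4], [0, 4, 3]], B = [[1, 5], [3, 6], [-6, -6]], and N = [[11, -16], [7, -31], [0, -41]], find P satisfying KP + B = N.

KP = N − B = [[10, -21], [4, -37], [6, -35]].
K is on the left of P, so left-multiply by K⁻¹: P = K⁻¹(N − B).
det K = -6, so K⁻¹ = [[7/6, 4/3, -13/6], [-1/2, -1, 3/2], [2/3, 4/3, -5/3]].
P = K⁻¹(N − B) = [[4, 2], [0, -5], [2, -5]].

P = [[4, 2], [0, -5], [2, -5]]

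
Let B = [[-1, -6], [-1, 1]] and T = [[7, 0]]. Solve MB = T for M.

B is on the right of M, so right-multiply by B⁻¹: M = TB⁻¹.
det B = -7, so B⁻¹ = [[-1/7, -6/7], [-1/7, 1/7]].
M = TB⁻¹ = [[7, 0]] · [[-1/7, -6/7], [-1/7, 1/7]] = [[-1, -6]].

M = [[-1, -6]]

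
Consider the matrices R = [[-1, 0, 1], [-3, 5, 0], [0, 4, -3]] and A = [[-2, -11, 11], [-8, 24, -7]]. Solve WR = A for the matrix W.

Since R sits to the right of W, W = AR⁻¹.
R has determinant 3; R⁻¹ = [[-5, 4/3, -5/3], [-3, 1, -1], [-4, 4/3, -5/3]].
W = AR⁻¹ = [[-2, -11, 11], [-8, 24, -7]] · [[-5, 4/3, -5/3], [-3, 1, -1], [-4, 4/3, -5/3]] = [[-1, 1, -4], [-4, 4, 1]].

W = [[-1, 1, -4], [-4, 4, 1]]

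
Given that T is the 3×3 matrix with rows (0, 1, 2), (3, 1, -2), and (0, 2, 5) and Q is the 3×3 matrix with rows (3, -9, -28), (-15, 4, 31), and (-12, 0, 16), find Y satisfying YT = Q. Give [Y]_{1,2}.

1

T is on the right of Y, so right-multiply by T⁻¹: Y = QT⁻¹.
T has determinant -3; T⁻¹ = [[-3, 1/3, 4/3], [5, 0, -2], [-2, 0, 1]].
Y = QT⁻¹ = [[3, -9, -28], [-15, 4, 31], [-12, 0, 16]] · [[-3, 1/3, 4/3], [5, 0, -2], [-2, 0, 1]] = [[2, 1, -6], [3, -5, 3], [4, -4, 0]].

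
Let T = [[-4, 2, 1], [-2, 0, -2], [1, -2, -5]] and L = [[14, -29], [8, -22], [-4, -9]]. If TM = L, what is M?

Left-multiplying both sides by T⁻¹ gives M = T⁻¹L.
det T = -4, so T⁻¹ = [[1, -2, 1], [3, -19/4, 5/2], [-1, 3/2, -1]].
M = T⁻¹L = [[1, -2, 1], [3, -19/4, 5/2], [-1, 3/2, -1]] · [[14, -29], [8, -22], [-4, -9]] = [[-6, 6], [-6, -5], [2, 5]].

M = [[-6, 6], [-6, -5], [2, 5]]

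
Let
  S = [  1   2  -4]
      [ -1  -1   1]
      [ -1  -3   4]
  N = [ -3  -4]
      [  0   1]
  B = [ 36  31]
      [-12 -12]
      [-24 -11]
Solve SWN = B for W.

W = [[-4, 3], [4, -4], [4, 3]]

Left-multiply by S⁻¹ and right-multiply by N⁻¹: W = S⁻¹BN⁻¹.
S has determinant -3; S⁻¹ = [[1/3, -4/3, 2/3], [-1, 0, -1], [-2/3, -1/3, -1/3]].
det N = -3; the adjugate gives N⁻¹ = [[-1/3, -4/3], [0, 1]].
S⁻¹B = [[12, 19], [-12, -20], [-12, -13]].
W = (S⁻¹B)N⁻¹ = [[-4, 3], [4, -4], [4, 3]].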